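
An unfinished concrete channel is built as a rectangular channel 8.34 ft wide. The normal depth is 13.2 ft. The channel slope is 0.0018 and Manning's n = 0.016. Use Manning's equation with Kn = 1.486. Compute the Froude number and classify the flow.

Flow area A = b·y = 8.34 × 13.2 = 110.1 ft². Wetted perimeter P = b + 2y = 8.34 + 2×13.2 = 34.74 ft.
Hydraulic radius R = A/P = 110.1/34.74 = 3.169 ft.
V = (1.486/n) R^(2/3) √S = (1.486/0.016) × 3.169^(2/3) × √0.0018 = 8.501 ft/s. Hydraulic depth D_h = A/T = 110.1/8.34 = 13.2 ft.
Froude number Fr = V/√(g·D_h) = 8.501/√(32.2×13.2) = 0.412, which is less than 1, so the flow is subcritical.

subcritical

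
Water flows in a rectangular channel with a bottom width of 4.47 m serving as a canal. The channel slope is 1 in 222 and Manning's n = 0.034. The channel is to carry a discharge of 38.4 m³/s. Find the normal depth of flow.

Manning's equation rearranged: A R^(2/3) = nQ / (1·√S) = 0.034 × 38.4 / (√0.004505) = 19.45.
Try y = 2.41 m: A R^(2/3) = 11.89 — low.
Try y = 3.53 m: A R^(2/3) = 19.45 — close enough.

y_n = 3.53 m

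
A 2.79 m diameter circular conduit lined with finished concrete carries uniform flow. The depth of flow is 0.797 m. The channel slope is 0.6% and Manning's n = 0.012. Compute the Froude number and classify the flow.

supercritical

For a circular section of diameter D = 2.79 m at depth y = 0.797 m, the central angle is θ = 2 arccos(1 − 2y/D) = 2.256 rad. Then A = (D²/8)(θ − sin θ) = 1.441 m² and P = Dθ/2 = 3.146 m.
Hydraulic radius R = A/P = 1.441/3.146 = 0.458 m.
V = (1/n) R^(2/3) √S = (1/0.012) × 0.458^(2/3) × √0.006 = 3.835 m/s. Hydraulic depth D_h = A/T = 1.441/2.521 = 0.5717 m.
Froude number Fr = V/√(g·D_h) = 3.835/√(9.81×0.5717) = 1.62, which is greater than 1, so the flow is supercritical.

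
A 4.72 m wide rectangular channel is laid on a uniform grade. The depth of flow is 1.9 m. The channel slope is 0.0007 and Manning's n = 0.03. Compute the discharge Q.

Q = 8.18 m³/s

Flow area A = b·y = 4.72 × 1.9 = 8.968 m². Wetted perimeter P = b + 2y = 4.72 + 2×1.9 = 8.52 m.
Hydraulic radius R = A/P = 8.968/8.52 = 1.053 m.
Manning's equation: Q = (1/n) A R^(2/3) S^(1/2) = (1/0.03) × 8.968 × 1.053^(2/3) × 0.0007^(1/2) = 8.18 m³/s.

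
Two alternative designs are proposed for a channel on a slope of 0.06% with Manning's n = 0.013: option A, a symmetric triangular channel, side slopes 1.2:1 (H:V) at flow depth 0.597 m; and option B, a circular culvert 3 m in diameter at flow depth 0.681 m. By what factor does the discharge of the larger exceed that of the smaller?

4.12

Channel A: For a triangular section with side slope z = 1.2: A = zy² = 1.2×0.597² = 0.4277 m²; P = 2y√(1+z²) = 2×0.597×1.562 = 1.865 m. Hydraulic radius R = A/P = 0.4277/1.865 = 0.2293 m. Q_A = (1/0.013)·0.4277·0.2293^(2/3)·√0.0006 = 0.3019 m³/s.
Channel B: For a circular section of diameter D = 3 m at depth y = 0.681 m, the central angle is θ = 2 arccos(1 − 2y/D) = 1.986 rad. Then A = (D²/8)(θ − sin θ) = 1.206 m² and P = Dθ/2 = 2.98 m. Hydraulic radius R = A/P = 1.206/2.98 = 0.4046 m. Q_B = (1/0.013)·1.206·0.4046^(2/3)·√0.0006 = 1.243 m³/s.
The larger discharge is 1.243 m³/s and the smaller is 0.3019 m³/s; the ratio is 4.12.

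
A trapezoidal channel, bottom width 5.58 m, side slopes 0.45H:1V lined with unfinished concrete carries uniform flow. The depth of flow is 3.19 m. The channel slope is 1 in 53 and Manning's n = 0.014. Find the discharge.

Q = 322 m³/s

With bottom width b = 5.58 m and side slope z = 0.45: A = (b + zy)y = (5.58 + 0.45×3.19)×3.19 = 22.38 m²; P = b + 2y√(1+z²) = 5.58 + 2×3.19×1.097 = 12.58 m.
Hydraulic radius R = A/P = 22.38/12.58 = 1.78 m.
Manning's equation: Q = (1/n) A R^(2/3) S^(1/2) = (1/0.014) × 22.38 × 1.78^(2/3) × 0.01887^(1/2) = 322 m³/s.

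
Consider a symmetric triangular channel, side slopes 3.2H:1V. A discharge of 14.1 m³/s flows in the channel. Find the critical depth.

y_c = 1.32 m

At critical depth, Q² T / (g A³) = 1, i.e. A³/T = Q²/g = 14.1²/9.81 = 20.27.
At y = 1.16 m: A³/T = 10.75 — short.
At y = 1.44 m: A³/T = 31.7 — over.
At y = 1.32 m: A³/T = 20.52 — close enough.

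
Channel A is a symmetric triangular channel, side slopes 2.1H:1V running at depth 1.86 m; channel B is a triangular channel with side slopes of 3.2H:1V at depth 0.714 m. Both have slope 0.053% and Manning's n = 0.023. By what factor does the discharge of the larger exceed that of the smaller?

8.12

Channel A: For a triangular section with side slope z = 2.1: A = zy² = 2.1×1.86² = 7.265 m²; P = 2y√(1+z²) = 2×1.86×2.326 = 8.652 m. Hydraulic radius R = A/P = 7.265/8.652 = 0.8397 m. Q_A = (1/0.023)·7.265·0.8397^(2/3)·√0.00053 = 6.472 m³/s.
Channel B: For a triangular section with side slope z = 3.2: A = zy² = 3.2×0.714² = 1.631 m²; P = 2y√(1+z²) = 2×0.714×3.353 = 4.788 m. Hydraulic radius R = A/P = 1.631/4.788 = 0.3407 m. Q_B = (1/0.023)·1.631·0.3407^(2/3)·√0.00053 = 0.7966 m³/s.
The larger discharge is 6.472 m³/s and the smaller is 0.7966 m³/s; the ratio is 8.12.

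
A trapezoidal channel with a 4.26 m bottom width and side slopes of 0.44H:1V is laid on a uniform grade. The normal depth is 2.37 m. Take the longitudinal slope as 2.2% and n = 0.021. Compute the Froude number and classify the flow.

With bottom width b = 4.26 m and side slope z = 0.44: A = (b + zy)y = (4.26 + 0.44×2.37)×2.37 = 12.57 m²; P = b + 2y√(1+z²) = 4.26 + 2×2.37×1.093 = 9.439 m.
Hydraulic radius R = A/P = 12.57/9.439 = 1.332 m.
V = (1/n) R^(2/3) √S = (1/0.021) × 1.332^(2/3) × √0.022 = 8.549 m/s. Hydraulic depth D_h = A/T = 12.57/6.346 = 1.981 m.
Froude number Fr = V/√(g·D_h) = 8.549/√(9.81×1.981) = 1.94, which is greater than 1, so the flow is supercritical.

supercritical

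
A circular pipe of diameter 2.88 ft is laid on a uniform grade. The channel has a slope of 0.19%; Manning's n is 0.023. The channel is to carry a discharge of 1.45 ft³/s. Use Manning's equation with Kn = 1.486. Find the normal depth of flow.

y_n = 0.61 ft

Manning's equation rearranged: A R^(2/3) = nQ / (1.486·√S) = 0.023 × 1.45 / (1.486 × √0.0019) = 0.5149.
At y = 0.678 ft: A R^(2/3) = 0.6361 — high.
At y = 0.545 ft: A R^(2/3) = 0.4096 — low.
At y = 0.61 ft: A R^(2/3) = 0.5146 — ≈ 0.5149.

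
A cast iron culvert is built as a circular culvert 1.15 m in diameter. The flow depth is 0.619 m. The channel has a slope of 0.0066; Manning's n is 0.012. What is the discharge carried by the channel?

Q = 1.73 m³/s

For a circular section of diameter D = 1.15 m at depth y = 0.619 m, the central angle is θ = 2 arccos(1 − 2y/D) = 3.295 rad. Then A = (D²/8)(θ − sin θ) = 0.5699 m² and P = Dθ/2 = 1.895 m.
Hydraulic radius R = A/P = 0.5699/1.895 = 0.3008 m.
Manning's equation: Q = (1/n) A R^(2/3) S^(1/2) = (1/0.012) × 0.5699 × 0.3008^(2/3) × 0.0066^(1/2) = 1.73 m³/s.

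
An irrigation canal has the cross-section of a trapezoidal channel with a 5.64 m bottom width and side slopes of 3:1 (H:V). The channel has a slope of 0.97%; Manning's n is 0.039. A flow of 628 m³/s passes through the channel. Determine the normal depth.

y_n = 5.45 m

Manning's equation rearranged: A R^(2/3) = nQ / (1·√S) = 0.039 × 628 / (√0.0097) = 248.7.
Trying y = 3.73 m: A R^(2/3) = 104.5 — low.
Trying y = 6.2 m: A R^(2/3) = 336.5 — high.
Trying y = 5.45 m: A R^(2/3) = 248.6 — matches.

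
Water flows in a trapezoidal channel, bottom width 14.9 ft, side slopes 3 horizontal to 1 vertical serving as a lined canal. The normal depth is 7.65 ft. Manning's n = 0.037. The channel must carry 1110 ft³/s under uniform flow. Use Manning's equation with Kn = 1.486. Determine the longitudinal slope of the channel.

With bottom width b = 14.9 ft and side slope z = 3: A = (b + zy)y = (14.9 + 3×7.65)×7.65 = 289.6 ft²; P = b + 2y√(1+z²) = 14.9 + 2×7.65×3.162 = 63.28 ft.
Hydraulic radius R = A/P = 289.6/63.28 = 4.576 ft.
From Manning's equation, S = [nQ / (1.486 A R^(2/3))]² = [0.037 × 1110 / (1.486 × 289.6 × 4.576^(2/3))]² = 0.0012.

S = 0.0012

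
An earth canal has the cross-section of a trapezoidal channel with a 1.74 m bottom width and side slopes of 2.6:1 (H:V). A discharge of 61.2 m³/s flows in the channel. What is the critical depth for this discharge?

y_c = 2.27 m

At critical depth, Q² T / (g A³) = 1, i.e. A³/T = Q²/g = 61.2²/9.81 = 381.8.
At y = 2.88 m: A³/T = 1123 — high.
At y = 2.27 m: A³/T = 385.4 — close enough.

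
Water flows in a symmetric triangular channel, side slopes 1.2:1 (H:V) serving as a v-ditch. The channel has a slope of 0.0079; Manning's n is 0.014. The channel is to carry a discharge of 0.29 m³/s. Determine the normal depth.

y_n = 0.373 m

Manning's equation rearranged: A R^(2/3) = nQ / (1·√S) = 0.014 × 0.29 / (√0.0079) = 0.04568.
Try y = 0.46 m: A R^(2/3) = 0.07995 — over.
Try y = 0.268 m: A R^(2/3) = 0.01893 — short.
Try y = 0.373 m: A R^(2/3) = 0.04571 — matches.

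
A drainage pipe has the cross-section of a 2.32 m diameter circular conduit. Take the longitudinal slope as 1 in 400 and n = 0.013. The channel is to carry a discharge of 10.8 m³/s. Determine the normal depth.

Manning's equation rearranged: A R^(2/3) = nQ / (1·√S) = 0.013 × 10.8 / (√0.0025) = 2.808.
Trying y = 1.53 m: A R^(2/3) = 2.27 — short.
Trying y = 2.16 m: A R^(2/3) = 3.161 — over.
Trying y = 1.81 m: A R^(2/3) = 2.801 — close enough.

y_n = 1.81 m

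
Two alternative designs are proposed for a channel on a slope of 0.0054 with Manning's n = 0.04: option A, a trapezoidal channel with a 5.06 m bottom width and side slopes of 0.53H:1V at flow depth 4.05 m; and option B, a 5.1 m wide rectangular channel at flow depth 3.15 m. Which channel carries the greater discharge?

Channel A: With bottom width b = 5.06 m and side slope z = 0.53: A = (b + zy)y = (5.06 + 0.53×4.05)×4.05 = 29.19 m²; P = b + 2y√(1+z²) = 5.06 + 2×4.05×1.132 = 14.23 m. Hydraulic radius R = A/P = 29.19/14.23 = 2.051 m. Q_A = (1/0.04)·29.19·2.051^(2/3)·√0.0054 = 86.57 m³/s.
Channel B: Flow area A = b·y = 5.1 × 3.15 = 16.06 m². Wetted perimeter P = b + 2y = 5.1 + 2×3.15 = 11.4 m. Hydraulic radius R = A/P = 16.06/11.4 = 1.409 m. Q_B = (1/0.04)·16.06·1.409^(2/3)·√0.0054 = 37.1 m³/s.
Q_A = 86.57 m³/s vs Q_B = 37.1 m³/s, so channel A carries more.

channel A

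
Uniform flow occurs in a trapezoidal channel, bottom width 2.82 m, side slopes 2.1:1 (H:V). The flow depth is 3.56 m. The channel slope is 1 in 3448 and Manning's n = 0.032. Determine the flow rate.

With bottom width b = 2.82 m and side slope z = 2.1: A = (b + zy)y = (2.82 + 2.1×3.56)×3.56 = 36.65 m²; P = b + 2y√(1+z²) = 2.82 + 2×3.56×2.326 = 19.38 m.
Hydraulic radius R = A/P = 36.65/19.38 = 1.891 m.
Manning's equation: Q = (1/n) A R^(2/3) S^(1/2) = (1/0.032) × 36.65 × 1.891^(2/3) × 0.00029^(1/2) = 29.8 m³/s.

Q = 29.8 m³/s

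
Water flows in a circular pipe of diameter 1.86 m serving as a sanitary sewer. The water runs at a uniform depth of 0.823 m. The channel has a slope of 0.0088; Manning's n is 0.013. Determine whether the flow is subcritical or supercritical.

supercritical

For a circular section of diameter D = 1.86 m at depth y = 0.823 m, the central angle is θ = 2 arccos(1 − 2y/D) = 2.911 rad. Then A = (D²/8)(θ − sin θ) = 1.16 m² and P = Dθ/2 = 2.707 m.
Hydraulic radius R = A/P = 1.16/2.707 = 0.4285 m.
V = (1/n) R^(2/3) √S = (1/0.013) × 0.4285^(2/3) × √0.0088 = 4.101 m/s. Hydraulic depth D_h = A/T = 1.16/1.848 = 0.6278 m.
Froude number Fr = V/√(g·D_h) = 4.101/√(9.81×0.6278) = 1.65, which is greater than 1, so the flow is supercritical.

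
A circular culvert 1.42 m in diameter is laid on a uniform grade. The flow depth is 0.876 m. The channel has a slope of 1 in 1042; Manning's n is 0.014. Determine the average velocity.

V = 1.2 m/s

For a circular section of diameter D = 1.42 m at depth y = 0.876 m, the central angle is θ = 2 arccos(1 − 2y/D) = 3.614 rad. Then A = (D²/8)(θ − sin θ) = 1.025 m² and P = Dθ/2 = 2.566 m.
Hydraulic radius R = A/P = 1.025/2.566 = 0.3997 m.
From Manning's equation, V = (1/n) R^(2/3) S^(1/2) = (1/0.014) × 0.3997^(2/3) × 0.0009597^(1/2) = 1.2 m/s.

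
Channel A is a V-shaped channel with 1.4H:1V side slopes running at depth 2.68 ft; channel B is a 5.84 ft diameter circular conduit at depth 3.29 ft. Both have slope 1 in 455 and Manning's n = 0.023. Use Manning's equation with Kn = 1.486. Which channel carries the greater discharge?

channel B

Channel A: For a triangular section with side slope z = 1.4: A = zy² = 1.4×2.68² = 10.06 ft²; P = 2y√(1+z²) = 2×2.68×1.72 = 9.222 ft. Hydraulic radius R = A/P = 10.06/9.222 = 1.09 ft. Q_A = (1.486/0.023)·10.06·1.09^(2/3)·√0.002198 = 32.27 ft³/s.
Channel B: For a circular section of diameter D = 5.84 ft at depth y = 3.29 ft, the central angle is θ = 2 arccos(1 − 2y/D) = 3.396 rad. Then A = (D²/8)(θ − sin θ) = 15.55 ft² and P = Dθ/2 = 9.915 ft. Hydraulic radius R = A/P = 15.55/9.915 = 1.568 ft. Q_B = (1.486/0.023)·15.55·1.568^(2/3)·√0.002198 = 63.56 ft³/s.
Q_A = 32.27 ft³/s vs Q_B = 63.56 ft³/s, so channel B carries more.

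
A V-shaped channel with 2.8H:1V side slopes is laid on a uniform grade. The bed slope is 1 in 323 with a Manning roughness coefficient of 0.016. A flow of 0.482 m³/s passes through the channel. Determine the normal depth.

Manning's equation rearranged: A R^(2/3) = nQ / (1·√S) = 0.016 × 0.482 / (√0.003096) = 0.1386.
Try y = 0.445 m: A R^(2/3) = 0.1956 — high.
Try y = 0.318 m: A R^(2/3) = 0.07984 — low.
Try y = 0.391 m: A R^(2/3) = 0.1385 — close enough.

y_n = 0.391 m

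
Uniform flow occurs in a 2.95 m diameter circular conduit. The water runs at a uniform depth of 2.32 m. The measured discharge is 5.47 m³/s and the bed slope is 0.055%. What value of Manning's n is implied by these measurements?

n = 0.023

For a circular section of diameter D = 2.95 m at depth y = 2.32 m, the central angle is θ = 2 arccos(1 − 2y/D) = 4.362 rad. Then A = (D²/8)(θ − sin θ) = 5.766 m² and P = Dθ/2 = 6.433 m.
Hydraulic radius R = A/P = 5.766/6.433 = 0.8963 m.
Rearranging Manning's equation: n = (1/Q) A R^(2/3) S^(1/2) = (1/5.47) × 5.766 × 0.8963^(2/3) × √0.00055 = 0.023.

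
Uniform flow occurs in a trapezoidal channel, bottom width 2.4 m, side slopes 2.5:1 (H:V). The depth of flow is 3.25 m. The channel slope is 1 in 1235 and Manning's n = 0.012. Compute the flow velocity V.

V = 3.4 m/s

With bottom width b = 2.4 m and side slope z = 2.5: A = (b + zy)y = (2.4 + 2.5×3.25)×3.25 = 34.21 m²; P = b + 2y√(1+z²) = 2.4 + 2×3.25×2.693 = 19.9 m.
Hydraulic radius R = A/P = 34.21/19.9 = 1.719 m.
From Manning's equation, V = (1/n) R^(2/3) S^(1/2) = (1/0.012) × 1.719^(2/3) × 0.0008097^(1/2) = 3.4 m/s.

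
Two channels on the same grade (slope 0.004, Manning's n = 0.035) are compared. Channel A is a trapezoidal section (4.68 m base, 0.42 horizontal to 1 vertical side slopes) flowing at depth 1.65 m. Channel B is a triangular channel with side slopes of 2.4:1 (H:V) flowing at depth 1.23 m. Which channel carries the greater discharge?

channel A

Channel A: With bottom width b = 4.68 m and side slope z = 0.42: A = (b + zy)y = (4.68 + 0.42×1.65)×1.65 = 8.865 m²; P = b + 2y√(1+z²) = 4.68 + 2×1.65×1.085 = 8.259 m. Hydraulic radius R = A/P = 8.865/8.259 = 1.073 m. Q_A = (1/0.035)·8.865·1.073^(2/3)·√0.004 = 16.79 m³/s.
Channel B: For a triangular section with side slope z = 2.4: A = zy² = 2.4×1.23² = 3.631 m²; P = 2y√(1+z²) = 2×1.23×2.6 = 6.396 m. Hydraulic radius R = A/P = 3.631/6.396 = 0.5677 m. Q_B = (1/0.035)·3.631·0.5677^(2/3)·√0.004 = 4.498 m³/s.
Q_A = 16.79 m³/s vs Q_B = 4.498 m³/s, so channel A carries more.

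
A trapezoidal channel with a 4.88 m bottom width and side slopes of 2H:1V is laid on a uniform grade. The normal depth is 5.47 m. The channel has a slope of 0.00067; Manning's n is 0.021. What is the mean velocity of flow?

V = 2.53 m/s

With bottom width b = 4.88 m and side slope z = 2: A = (b + zy)y = (4.88 + 2×5.47)×5.47 = 86.54 m²; P = b + 2y√(1+z²) = 4.88 + 2×5.47×2.236 = 29.34 m.
Hydraulic radius R = A/P = 86.54/29.34 = 2.949 m.
From Manning's equation, V = (1/n) R^(2/3) S^(1/2) = (1/0.021) × 2.949^(2/3) × 0.00067^(1/2) = 2.53 m/s.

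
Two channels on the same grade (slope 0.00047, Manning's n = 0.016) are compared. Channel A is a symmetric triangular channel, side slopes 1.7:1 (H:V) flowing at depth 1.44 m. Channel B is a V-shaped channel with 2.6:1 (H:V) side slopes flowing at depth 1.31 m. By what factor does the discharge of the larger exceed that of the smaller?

Channel A: For a triangular section with side slope z = 1.7: A = zy² = 1.7×1.44² = 3.525 m²; P = 2y√(1+z²) = 2×1.44×1.972 = 5.68 m. Hydraulic radius R = A/P = 3.525/5.68 = 0.6206 m. Q_A = (1/0.016)·3.525·0.6206^(2/3)·√0.00047 = 3.475 m³/s.
Channel B: For a triangular section with side slope z = 2.6: A = zy² = 2.6×1.31² = 4.462 m²; P = 2y√(1+z²) = 2×1.31×2.786 = 7.298 m. Hydraulic radius R = A/P = 4.462/7.298 = 0.6113 m. Q_B = (1/0.016)·4.462·0.6113^(2/3)·√0.00047 = 4.355 m³/s.
The larger discharge is 4.355 m³/s and the smaller is 3.475 m³/s; the ratio is 1.25.

1.25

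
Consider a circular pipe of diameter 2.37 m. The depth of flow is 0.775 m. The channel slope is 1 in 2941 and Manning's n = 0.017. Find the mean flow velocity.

For a circular section of diameter D = 2.37 m at depth y = 0.775 m, the central angle is θ = 2 arccos(1 − 2y/D) = 2.435 rad. Then A = (D²/8)(θ − sin θ) = 1.254 m² and P = Dθ/2 = 2.885 m.
Hydraulic radius R = A/P = 1.254/2.885 = 0.4345 m.
From Manning's equation, V = (1/n) R^(2/3) S^(1/2) = (1/0.017) × 0.4345^(2/3) × 0.00034^(1/2) = 0.622 m/s.

V = 0.622 m/s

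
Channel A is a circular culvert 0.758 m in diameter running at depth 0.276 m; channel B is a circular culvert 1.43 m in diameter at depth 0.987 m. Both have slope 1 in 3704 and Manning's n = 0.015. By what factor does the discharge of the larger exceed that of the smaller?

15.8

Channel A: For a circular section of diameter D = 0.758 m at depth y = 0.276 m, the central angle is θ = 2 arccos(1 − 2y/D) = 2.591 rad. Then A = (D²/8)(θ − sin θ) = 0.1485 m² and P = Dθ/2 = 0.982 m. Hydraulic radius R = A/P = 0.1485/0.982 = 0.1512 m. Q_A = (1/0.015)·0.1485·0.1512^(2/3)·√0.00027 = 0.04619 m³/s.
Channel B: For a circular section of diameter D = 1.43 m at depth y = 0.987 m, the central angle is θ = 2 arccos(1 − 2y/D) = 3.922 rad. Then A = (D²/8)(θ − sin θ) = 1.182 m² and P = Dθ/2 = 2.804 m. Hydraulic radius R = A/P = 1.182/2.804 = 0.4216 m. Q_B = (1/0.015)·1.182·0.4216^(2/3)·√0.00027 = 0.7283 m³/s.
The larger discharge is 0.7283 m³/s and the smaller is 0.04619 m³/s; the ratio is 15.8.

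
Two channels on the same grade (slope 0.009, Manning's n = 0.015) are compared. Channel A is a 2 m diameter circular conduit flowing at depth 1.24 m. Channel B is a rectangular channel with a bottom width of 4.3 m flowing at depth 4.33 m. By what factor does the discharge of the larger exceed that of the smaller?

Channel A: For a circular section of diameter D = 2 m at depth y = 1.24 m, the central angle is θ = 2 arccos(1 − 2y/D) = 3.626 rad. Then A = (D²/8)(θ − sin θ) = 2.046 m² and P = Dθ/2 = 3.626 m. Hydraulic radius R = A/P = 2.046/3.626 = 0.5642 m. Q_A = (1/0.015)·2.046·0.5642^(2/3)·√0.009 = 8.837 m³/s.
Channel B: Flow area A = b·y = 4.3 × 4.33 = 18.62 m². Wetted perimeter P = b + 2y = 4.3 + 2×4.33 = 12.96 m. Hydraulic radius R = A/P = 18.62/12.96 = 1.437 m. Q_B = (1/0.015)·18.62·1.437^(2/3)·√0.009 = 149.9 m³/s.
The larger discharge is 149.9 m³/s and the smaller is 8.837 m³/s; the ratio is 17.

17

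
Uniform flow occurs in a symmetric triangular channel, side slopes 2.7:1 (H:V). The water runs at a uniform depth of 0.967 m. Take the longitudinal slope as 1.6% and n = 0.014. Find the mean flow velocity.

For a triangular section with side slope z = 2.7: A = zy² = 2.7×0.967² = 2.525 m²; P = 2y√(1+z²) = 2×0.967×2.879 = 5.568 m.
Hydraulic radius R = A/P = 2.525/5.568 = 0.4534 m.
From Manning's equation, V = (1/n) R^(2/3) S^(1/2) = (1/0.014) × 0.4534^(2/3) × 0.016^(1/2) = 5.33 m/s.

V = 5.33 m/s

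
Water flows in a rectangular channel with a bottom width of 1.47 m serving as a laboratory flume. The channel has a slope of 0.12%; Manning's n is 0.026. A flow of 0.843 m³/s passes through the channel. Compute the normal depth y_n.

Manning's equation rearranged: A R^(2/3) = nQ / (1·√S) = 0.026 × 0.843 / (√0.0012) = 0.6327.
Trying y = 0.582 m: A R^(2/3) = 0.4043 — too small.
Trying y = 0.812 m: A R^(2/3) = 0.6326 — matches.

y_n = 0.812 m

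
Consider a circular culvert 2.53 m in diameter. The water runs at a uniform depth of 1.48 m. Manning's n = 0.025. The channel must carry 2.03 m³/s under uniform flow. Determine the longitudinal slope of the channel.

S = 0.00045

For a circular section of diameter D = 2.53 m at depth y = 1.48 m, the central angle is θ = 2 arccos(1 − 2y/D) = 3.483 rad. Then A = (D²/8)(θ − sin θ) = 3.055 m² and P = Dθ/2 = 4.406 m.
Hydraulic radius R = A/P = 3.055/4.406 = 0.6933 m.
From Manning's equation, S = [nQ / (1 A R^(2/3))]² = [0.025 × 2.03 / (1 × 3.055 × 0.6933^(2/3))]² = 0.00045.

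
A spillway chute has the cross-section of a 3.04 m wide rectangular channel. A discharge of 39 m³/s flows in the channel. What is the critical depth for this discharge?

For a rectangular channel, critical depth y_c = (q²/g)^(1/3) where q = Q/b = 39/3.04 = 12.83 m²/s.
So y_c = (12.83²/9.81)^(1/3) = 2.56 m.

y_c = 2.56 m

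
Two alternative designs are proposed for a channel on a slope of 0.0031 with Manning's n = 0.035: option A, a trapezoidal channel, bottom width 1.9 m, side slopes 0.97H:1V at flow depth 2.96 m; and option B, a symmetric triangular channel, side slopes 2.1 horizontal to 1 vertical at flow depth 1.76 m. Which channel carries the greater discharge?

Channel A: With bottom width b = 1.9 m and side slope z = 0.97: A = (b + zy)y = (1.9 + 0.97×2.96)×2.96 = 14.12 m²; P = b + 2y√(1+z²) = 1.9 + 2×2.96×1.393 = 10.15 m. Hydraulic radius R = A/P = 14.12/10.15 = 1.392 m. Q_A = (1/0.035)·14.12·1.392^(2/3)·√0.0031 = 28.01 m³/s.
Channel B: For a triangular section with side slope z = 2.1: A = zy² = 2.1×1.76² = 6.505 m²; P = 2y√(1+z²) = 2×1.76×2.326 = 8.187 m. Hydraulic radius R = A/P = 6.505/8.187 = 0.7945 m. Q_B = (1/0.035)·6.505·0.7945^(2/3)·√0.0031 = 8.877 m³/s.
Q_A = 28.01 m³/s vs Q_B = 8.877 m³/s, so channel A carries more.

channel A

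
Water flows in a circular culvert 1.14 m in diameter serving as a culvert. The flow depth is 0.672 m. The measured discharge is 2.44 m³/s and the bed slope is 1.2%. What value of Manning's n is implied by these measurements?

For a circular section of diameter D = 1.14 m at depth y = 0.672 m, the central angle is θ = 2 arccos(1 − 2y/D) = 3.501 rad. Then A = (D²/8)(θ − sin θ) = 0.626 m² and P = Dθ/2 = 1.996 m.
Hydraulic radius R = A/P = 0.626/1.996 = 0.3137 m.
Rearranging Manning's equation: n = (1/Q) A R^(2/3) S^(1/2) = (1/2.44) × 0.626 × 0.3137^(2/3) × √0.012 = 0.013.

n = 0.013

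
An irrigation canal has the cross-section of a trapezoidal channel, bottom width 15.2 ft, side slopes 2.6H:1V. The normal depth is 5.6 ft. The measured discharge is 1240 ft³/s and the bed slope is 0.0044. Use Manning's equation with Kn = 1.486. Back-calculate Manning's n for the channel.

n = 0.0311

With bottom width b = 15.2 ft and side slope z = 2.6: A = (b + zy)y = (15.2 + 2.6×5.6)×5.6 = 166.7 ft²; P = b + 2y√(1+z²) = 15.2 + 2×5.6×2.786 = 46.4 ft.
Hydraulic radius R = A/P = 166.7/46.4 = 3.592 ft.
Rearranging Manning's equation: n = (1.486/Q) A R^(2/3) S^(1/2) = (1.486/1240) × 166.7 × 3.592^(2/3) × √0.0044 = 0.0311.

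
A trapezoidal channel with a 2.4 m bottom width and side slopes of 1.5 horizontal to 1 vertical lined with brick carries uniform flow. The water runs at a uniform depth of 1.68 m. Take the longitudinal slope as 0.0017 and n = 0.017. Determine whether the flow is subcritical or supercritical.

subcritical

With bottom width b = 2.4 m and side slope z = 1.5: A = (b + zy)y = (2.4 + 1.5×1.68)×1.68 = 8.266 m²; P = b + 2y√(1+z²) = 2.4 + 2×1.68×1.803 = 8.457 m.
Hydraulic radius R = A/P = 8.266/8.457 = 0.9773 m.
V = (1/n) R^(2/3) √S = (1/0.017) × 0.9773^(2/3) × √0.0017 = 2.389 m/s. Hydraulic depth D_h = A/T = 8.266/7.44 = 1.111 m.
Froude number Fr = V/√(g·D_h) = 2.389/√(9.81×1.111) = 0.724, which is less than 1, so the flow is subcritical.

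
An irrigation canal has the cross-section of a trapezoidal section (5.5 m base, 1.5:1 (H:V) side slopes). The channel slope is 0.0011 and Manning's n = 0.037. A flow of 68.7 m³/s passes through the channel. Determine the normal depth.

y_n = 3.91 m

Manning's equation rearranged: A R^(2/3) = nQ / (1·√S) = 0.037 × 68.7 / (√0.0011) = 76.64.
At y = 2.94 m: A R^(2/3) = 43.27 — low.
At y = 3.91 m: A R^(2/3) = 76.7 — close enough.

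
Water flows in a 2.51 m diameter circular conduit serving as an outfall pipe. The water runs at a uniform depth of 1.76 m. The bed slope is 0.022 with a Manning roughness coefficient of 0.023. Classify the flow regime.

For a circular section of diameter D = 2.51 m at depth y = 1.76 m, the central angle is θ = 2 arccos(1 − 2y/D) = 3.97 rad. Then A = (D²/8)(θ − sin θ) = 3.707 m² and P = Dθ/2 = 4.982 m.
Hydraulic radius R = A/P = 3.707/4.982 = 0.744 m.
V = (1/n) R^(2/3) √S = (1/0.023) × 0.744^(2/3) × √0.022 = 5.295 m/s. Hydraulic depth D_h = A/T = 3.707/2.298 = 1.613 m.
Froude number Fr = V/√(g·D_h) = 5.295/√(9.81×1.613) = 1.33, which is greater than 1, so the flow is supercritical.

supercritical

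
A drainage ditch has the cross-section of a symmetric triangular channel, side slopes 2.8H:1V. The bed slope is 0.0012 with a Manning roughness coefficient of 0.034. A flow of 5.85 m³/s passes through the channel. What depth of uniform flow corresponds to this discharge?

Manning's equation rearranged: A R^(2/3) = nQ / (1·√S) = 0.034 × 5.85 / (√0.0012) = 5.742.
At y = 1.77 m: A R^(2/3) = 7.769 — high.
At y = 1.29 m: A R^(2/3) = 3.342 — low.
At y = 1.58 m: A R^(2/3) = 5.739 — ≈ 5.742.

y_n = 1.58 m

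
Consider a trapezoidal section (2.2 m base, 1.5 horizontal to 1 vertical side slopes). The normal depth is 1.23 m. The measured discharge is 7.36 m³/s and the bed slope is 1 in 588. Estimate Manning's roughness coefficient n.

n = 0.023

With bottom width b = 2.2 m and side slope z = 1.5: A = (b + zy)y = (2.2 + 1.5×1.23)×1.23 = 4.975 m²; P = b + 2y√(1+z²) = 2.2 + 2×1.23×1.803 = 6.635 m.
Hydraulic radius R = A/P = 4.975/6.635 = 0.7499 m.
Rearranging Manning's equation: n = (1/Q) A R^(2/3) S^(1/2) = (1/7.36) × 4.975 × 0.7499^(2/3) × √0.001701 = 0.023.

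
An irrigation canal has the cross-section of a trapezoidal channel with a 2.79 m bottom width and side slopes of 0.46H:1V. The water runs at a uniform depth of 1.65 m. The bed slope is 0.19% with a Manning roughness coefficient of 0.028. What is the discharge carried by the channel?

With bottom width b = 2.79 m and side slope z = 0.46: A = (b + zy)y = (2.79 + 0.46×1.65)×1.65 = 5.856 m²; P = b + 2y√(1+z²) = 2.79 + 2×1.65×1.101 = 6.422 m.
Hydraulic radius R = A/P = 5.856/6.422 = 0.9118 m.
Manning's equation: Q = (1/n) A R^(2/3) S^(1/2) = (1/0.028) × 5.856 × 0.9118^(2/3) × 0.0019^(1/2) = 8.57 m³/s.

Q = 8.57 m³/s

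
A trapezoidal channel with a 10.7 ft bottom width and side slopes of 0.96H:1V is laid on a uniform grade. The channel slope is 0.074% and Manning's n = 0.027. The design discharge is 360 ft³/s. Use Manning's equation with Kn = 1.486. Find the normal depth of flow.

y_n = 6.11 ft

Manning's equation rearranged: A R^(2/3) = nQ / (1.486·√S) = 0.027 × 360 / (1.486 × √0.00074) = 240.5.
At y = 4.22 ft: A R^(2/3) = 123 — too small.
At y = 7.75 ft: A R^(2/3) = 375.7 — too large.
At y = 6.11 ft: A R^(2/3) = 240.5 — close enough.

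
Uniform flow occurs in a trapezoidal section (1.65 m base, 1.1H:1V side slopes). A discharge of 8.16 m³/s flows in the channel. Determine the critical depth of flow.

y_c = 1.06 m

At critical depth, Q² T / (g A³) = 1, i.e. A³/T = Q²/g = 8.16²/9.81 = 6.788.
Try y = 1.27 m: A³/T = 13.04 — high.
Try y = 0.819 m: A³/T = 2.642 — low.
Try y = 1.06 m: A³/T = 6.679 — close enough.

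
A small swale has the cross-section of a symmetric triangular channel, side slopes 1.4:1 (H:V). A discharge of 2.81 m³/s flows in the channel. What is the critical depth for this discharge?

At critical depth, Q² T / (g A³) = 1, i.e. A³/T = Q²/g = 2.81²/9.81 = 0.8049.
At y = 0.745 m: A³/T = 0.2249 — low.
At y = 1.06 m: A³/T = 1.311 — high.
At y = 0.961 m: A³/T = 0.8032 — matches.

y_c = 0.961 m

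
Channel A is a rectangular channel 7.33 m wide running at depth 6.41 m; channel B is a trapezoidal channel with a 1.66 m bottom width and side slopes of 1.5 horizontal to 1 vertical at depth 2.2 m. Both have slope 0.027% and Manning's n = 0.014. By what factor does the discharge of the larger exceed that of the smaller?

Channel A: Flow area A = b·y = 7.33 × 6.41 = 46.99 m². Wetted perimeter P = b + 2y = 7.33 + 2×6.41 = 20.15 m. Hydraulic radius R = A/P = 46.99/20.15 = 2.332 m. Q_A = (1/0.014)·46.99·2.332^(2/3)·√0.00027 = 96.97 m³/s.
Channel B: With bottom width b = 1.66 m and side slope z = 1.5: A = (b + zy)y = (1.66 + 1.5×2.2)×2.2 = 10.91 m²; P = b + 2y√(1+z²) = 1.66 + 2×2.2×1.803 = 9.592 m. Hydraulic radius R = A/P = 10.91/9.592 = 1.138 m. Q_B = (1/0.014)·10.91·1.138^(2/3)·√0.00027 = 13.96 m³/s.
The larger discharge is 96.97 m³/s and the smaller is 13.96 m³/s; the ratio is 6.95.

6.95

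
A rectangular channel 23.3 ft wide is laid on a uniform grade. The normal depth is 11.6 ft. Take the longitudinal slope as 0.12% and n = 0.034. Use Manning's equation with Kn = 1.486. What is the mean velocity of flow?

Flow area A = b·y = 23.3 × 11.6 = 270.3 ft². Wetted perimeter P = b + 2y = 23.3 + 2×11.6 = 46.5 ft.
Hydraulic radius R = A/P = 270.3/46.5 = 5.812 ft.
From Manning's equation, V = (1.486/n) R^(2/3) S^(1/2) = (1.486/0.034) × 5.812^(2/3) × 0.0012^(1/2) = 4.89 ft/s.

V = 4.89 ft/s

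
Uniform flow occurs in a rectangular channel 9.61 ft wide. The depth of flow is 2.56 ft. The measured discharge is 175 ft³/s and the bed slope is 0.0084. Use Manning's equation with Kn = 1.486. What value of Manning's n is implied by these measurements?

n = 0.027

Flow area A = b·y = 9.61 × 2.56 = 24.6 ft². Wetted perimeter P = b + 2y = 9.61 + 2×2.56 = 14.73 ft.
Hydraulic radius R = A/P = 24.6/14.73 = 1.67 ft.
Rearranging Manning's equation: n = (1.486/Q) A R^(2/3) S^(1/2) = (1.486/175) × 24.6 × 1.67^(2/3) × √0.0084 = 0.027.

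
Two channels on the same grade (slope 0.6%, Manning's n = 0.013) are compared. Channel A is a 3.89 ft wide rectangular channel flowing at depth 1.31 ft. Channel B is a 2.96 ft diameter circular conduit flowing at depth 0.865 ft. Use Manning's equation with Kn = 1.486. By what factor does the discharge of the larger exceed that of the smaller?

Channel A: Flow area A = b·y = 3.89 × 1.31 = 5.096 ft². Wetted perimeter P = b + 2y = 3.89 + 2×1.31 = 6.51 ft. Hydraulic radius R = A/P = 5.096/6.51 = 0.7828 ft. Q_A = (1.486/0.013)·5.096·0.7828^(2/3)·√0.006 = 38.32 ft³/s.
Channel B: For a circular section of diameter D = 2.96 ft at depth y = 0.865 ft, the central angle is θ = 2 arccos(1 − 2y/D) = 2.285 rad. Then A = (D²/8)(θ − sin θ) = 1.674 ft² and P = Dθ/2 = 3.381 ft. Hydraulic radius R = A/P = 1.674/3.381 = 0.4951 ft. Q_B = (1.486/0.013)·1.674·0.4951^(2/3)·√0.006 = 9.277 ft³/s.
The larger discharge is 38.32 ft³/s and the smaller is 9.277 ft³/s; the ratio is 4.13.

4.13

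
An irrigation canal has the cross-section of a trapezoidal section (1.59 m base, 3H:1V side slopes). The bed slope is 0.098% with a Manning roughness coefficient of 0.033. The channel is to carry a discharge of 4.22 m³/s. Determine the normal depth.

y_n = 1.16 m

Manning's equation rearranged: A R^(2/3) = nQ / (1·√S) = 0.033 × 4.22 / (√0.00098) = 4.448.
Try y = 0.824 m: A R^(2/3) = 2.086 — short.
Try y = 1.3 m: A R^(2/3) = 5.772 — over.
Try y = 1.16 m: A R^(2/3) = 4.453 — close enough.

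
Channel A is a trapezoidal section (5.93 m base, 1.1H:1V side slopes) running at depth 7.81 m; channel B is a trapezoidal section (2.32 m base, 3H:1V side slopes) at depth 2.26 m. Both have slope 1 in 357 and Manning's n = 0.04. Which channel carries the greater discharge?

channel A

Channel A: With bottom width b = 5.93 m and side slope z = 1.1: A = (b + zy)y = (5.93 + 1.1×7.81)×7.81 = 113.4 m²; P = b + 2y√(1+z²) = 5.93 + 2×7.81×1.487 = 29.15 m. Hydraulic radius R = A/P = 113.4/29.15 = 3.89 m. Q_A = (1/0.04)·113.4·3.89^(2/3)·√0.002801 = 371.2 m³/s.
Channel B: With bottom width b = 2.32 m and side slope z = 3: A = (b + zy)y = (2.32 + 3×2.26)×2.26 = 20.57 m²; P = b + 2y√(1+z²) = 2.32 + 2×2.26×3.162 = 16.61 m. Hydraulic radius R = A/P = 20.57/16.61 = 1.238 m. Q_B = (1/0.04)·20.57·1.238^(2/3)·√0.002801 = 31.37 m³/s.
Q_A = 371.2 m³/s vs Q_B = 31.37 m³/s, so channel A carries more.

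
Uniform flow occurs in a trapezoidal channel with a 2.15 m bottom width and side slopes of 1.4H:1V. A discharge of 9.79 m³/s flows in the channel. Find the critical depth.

y_c = 1.02 m

At critical depth, Q² T / (g A³) = 1, i.e. A³/T = Q²/g = 9.79²/9.81 = 9.77.
Trying y = 0.802 m: A³/T = 4.114 — too small.
Trying y = 1.02 m: A³/T = 9.71 — ≈ 9.77.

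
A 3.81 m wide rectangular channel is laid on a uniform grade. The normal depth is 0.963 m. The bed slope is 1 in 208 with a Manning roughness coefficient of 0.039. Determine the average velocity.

Flow area A = b·y = 3.81 × 0.963 = 3.669 m². Wetted perimeter P = b + 2y = 3.81 + 2×0.963 = 5.736 m.
Hydraulic radius R = A/P = 3.669/5.736 = 0.6396 m.
From Manning's equation, V = (1/n) R^(2/3) S^(1/2) = (1/0.039) × 0.6396^(2/3) × 0.004808^(1/2) = 1.32 m/s.

V = 1.32 m/s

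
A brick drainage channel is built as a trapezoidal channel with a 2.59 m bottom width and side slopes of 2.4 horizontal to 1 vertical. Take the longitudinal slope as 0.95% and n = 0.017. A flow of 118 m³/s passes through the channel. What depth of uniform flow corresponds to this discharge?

y_n = 2.23 m

Manning's equation rearranged: A R^(2/3) = nQ / (1·√S) = 0.017 × 118 / (√0.0095) = 20.58.
Try y = 1.88 m: A R^(2/3) = 14.05 — too small.
Try y = 2.66 m: A R^(2/3) = 30.63 — too large.
Try y = 2.23 m: A R^(2/3) = 20.53 — matches.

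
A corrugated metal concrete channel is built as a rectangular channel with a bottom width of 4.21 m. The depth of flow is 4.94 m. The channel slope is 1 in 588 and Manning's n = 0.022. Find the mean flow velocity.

V = 2.43 m/s

Flow area A = b·y = 4.21 × 4.94 = 20.8 m². Wetted perimeter P = b + 2y = 4.21 + 2×4.94 = 14.09 m.
Hydraulic radius R = A/P = 20.8/14.09 = 1.476 m.
From Manning's equation, V = (1/n) R^(2/3) S^(1/2) = (1/0.022) × 1.476^(2/3) × 0.001701^(1/2) = 2.43 m/s.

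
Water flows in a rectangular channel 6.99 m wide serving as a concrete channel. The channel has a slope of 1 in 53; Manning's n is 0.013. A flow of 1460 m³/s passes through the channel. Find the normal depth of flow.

Manning's equation rearranged: A R^(2/3) = nQ / (1·√S) = 0.013 × 1460 / (√0.01887) = 138.2.
Try y = 7.54 m: A R^(2/3) = 94.16 — too small.
Try y = 11.6 m: A R^(2/3) = 156.7 — too large.
Try y = 10.4 m: A R^(2/3) = 138 — ≈ 138.2.

y_n = 10.4 m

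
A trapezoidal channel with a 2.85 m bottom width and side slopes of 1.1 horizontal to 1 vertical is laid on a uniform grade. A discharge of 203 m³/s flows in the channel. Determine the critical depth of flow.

y_c = 4.74 m

At critical depth, Q² T / (g A³) = 1, i.e. A³/T = Q²/g = 203²/9.81 = 4201.
Trying y = 5.87 m: A³/T = 10340 — too large.
Trying y = 3.26 m: A³/T = 921.6 — too small.
Trying y = 4.74 m: A³/T = 4206 — close enough.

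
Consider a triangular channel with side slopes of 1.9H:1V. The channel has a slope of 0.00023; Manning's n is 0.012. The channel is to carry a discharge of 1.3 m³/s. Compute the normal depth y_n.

y_n = 0.974 m

Manning's equation rearranged: A R^(2/3) = nQ / (1·√S) = 0.012 × 1.3 / (√0.00023) = 1.029.
At y = 1.12 m: A R^(2/3) = 1.493 — high.
At y = 0.734 m: A R^(2/3) = 0.4836 — low.
At y = 0.974 m: A R^(2/3) = 1.028 — matches.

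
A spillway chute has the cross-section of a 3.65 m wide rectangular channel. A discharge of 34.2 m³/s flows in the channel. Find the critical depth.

y_c = 2.08 m

For a rectangular channel, critical depth y_c = (q²/g)^(1/3) where q = Q/b = 34.2/3.65 = 9.37 m²/s.
So y_c = (9.37²/9.81)^(1/3) = 2.08 m.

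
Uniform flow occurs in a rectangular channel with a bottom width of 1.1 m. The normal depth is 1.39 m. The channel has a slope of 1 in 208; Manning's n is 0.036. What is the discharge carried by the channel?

Q = 1.58 m³/s

Flow area A = b·y = 1.1 × 1.39 = 1.529 m². Wetted perimeter P = b + 2y = 1.1 + 2×1.39 = 3.88 m.
Hydraulic radius R = A/P = 1.529/3.88 = 0.3941 m.
Manning's equation: Q = (1/n) A R^(2/3) S^(1/2) = (1/0.036) × 1.529 × 0.3941^(2/3) × 0.004808^(1/2) = 1.58 m³/s.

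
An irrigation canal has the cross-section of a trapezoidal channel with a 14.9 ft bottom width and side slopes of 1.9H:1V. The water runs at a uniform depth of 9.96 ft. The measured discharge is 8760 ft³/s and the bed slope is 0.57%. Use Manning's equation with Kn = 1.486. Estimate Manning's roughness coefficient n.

With bottom width b = 14.9 ft and side slope z = 1.9: A = (b + zy)y = (14.9 + 1.9×9.96)×9.96 = 336.9 ft²; P = b + 2y√(1+z²) = 14.9 + 2×9.96×2.147 = 57.67 ft.
Hydraulic radius R = A/P = 336.9/57.67 = 5.842 ft.
Rearranging Manning's equation: n = (1.486/Q) A R^(2/3) S^(1/2) = (1.486/8760) × 336.9 × 5.842^(2/3) × √0.0057 = 0.014.

n = 0.014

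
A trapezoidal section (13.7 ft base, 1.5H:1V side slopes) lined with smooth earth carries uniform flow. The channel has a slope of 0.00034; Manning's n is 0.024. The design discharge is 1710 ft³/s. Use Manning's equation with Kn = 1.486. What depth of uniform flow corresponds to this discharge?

y_n = 12.6 ft

Manning's equation rearranged: A R^(2/3) = nQ / (1.486·√S) = 0.024 × 1710 / (1.486 × √0.00034) = 1498.
Try y = 11.2 ft: A R^(2/3) = 1167 — too small.
Try y = 14.5 ft: A R^(2/3) = 2020 — too large.
Try y = 12.6 ft: A R^(2/3) = 1495 — close enough.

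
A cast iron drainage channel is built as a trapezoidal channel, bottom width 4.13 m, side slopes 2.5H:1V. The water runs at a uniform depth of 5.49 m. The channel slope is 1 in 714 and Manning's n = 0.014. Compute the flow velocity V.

V = 5.45 m/s

With bottom width b = 4.13 m and side slope z = 2.5: A = (b + zy)y = (4.13 + 2.5×5.49)×5.49 = 98.02 m²; P = b + 2y√(1+z²) = 4.13 + 2×5.49×2.693 = 33.69 m.
Hydraulic radius R = A/P = 98.02/33.69 = 2.909 m.
From Manning's equation, V = (1/n) R^(2/3) S^(1/2) = (1/0.014) × 2.909^(2/3) × 0.001401^(1/2) = 5.45 m/s.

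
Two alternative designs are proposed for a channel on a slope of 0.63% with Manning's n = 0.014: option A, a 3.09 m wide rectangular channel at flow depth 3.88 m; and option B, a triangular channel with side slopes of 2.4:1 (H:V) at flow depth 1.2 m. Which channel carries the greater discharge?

Channel A: Flow area A = b·y = 3.09 × 3.88 = 11.99 m². Wetted perimeter P = b + 2y = 3.09 + 2×3.88 = 10.85 m. Hydraulic radius R = A/P = 11.99/10.85 = 1.105 m. Q_A = (1/0.014)·11.99·1.105^(2/3)·√0.0063 = 72.65 m³/s.
Channel B: For a triangular section with side slope z = 2.4: A = zy² = 2.4×1.2² = 3.456 m²; P = 2y√(1+z²) = 2×1.2×2.6 = 6.24 m. Hydraulic radius R = A/P = 3.456/6.24 = 0.5538 m. Q_B = (1/0.014)·3.456·0.5538^(2/3)·√0.0063 = 13.21 m³/s.
Q_A = 72.65 m³/s vs Q_B = 13.21 m³/s, so channel A carries more.

channel A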